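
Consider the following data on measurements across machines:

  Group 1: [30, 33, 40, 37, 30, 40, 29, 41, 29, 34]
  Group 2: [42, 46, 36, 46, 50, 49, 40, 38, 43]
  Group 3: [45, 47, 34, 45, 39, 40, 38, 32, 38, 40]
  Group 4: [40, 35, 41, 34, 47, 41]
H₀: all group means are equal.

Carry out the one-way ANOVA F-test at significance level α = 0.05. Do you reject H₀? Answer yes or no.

Group means [34.30, 43.33, 39.80, 39.67], grand mean 39.114
SSB = Σnᵢ(x̄ᵢ−x̄)² = 398.510; SSW = ΣΣ(x−x̄ᵢ)² = 717.033
MSB = 398.510/3 = 132.8365; MSW = 717.033/31 = 23.1301
F = MSB/MSW = 5.7430
df = (3, 31)
p-value (upper-tail) = 0.00303
At α=0.05: p < α → reject H₀

reject H₀: yes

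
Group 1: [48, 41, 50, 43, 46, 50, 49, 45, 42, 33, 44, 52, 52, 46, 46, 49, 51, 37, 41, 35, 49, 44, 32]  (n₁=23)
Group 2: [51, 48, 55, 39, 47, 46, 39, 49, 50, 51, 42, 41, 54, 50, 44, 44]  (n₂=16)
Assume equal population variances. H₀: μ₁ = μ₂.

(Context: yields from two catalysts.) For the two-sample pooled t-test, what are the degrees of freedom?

df = n₁ + n₂ − 2 = 23 + 16 − 2 = 37

degrees of freedom = 37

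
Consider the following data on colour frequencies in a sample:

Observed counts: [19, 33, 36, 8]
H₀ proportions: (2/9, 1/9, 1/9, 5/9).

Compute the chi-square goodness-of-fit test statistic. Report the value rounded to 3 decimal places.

test statistic = 145.716

n = 96; E_i = n·p_i = [21.33, 10.67, 10.67, 53.33]
χ² = (19−21.33)²/21.33 + (33−10.67)²/10.67 + (36−10.67)²/10.67 + (8−53.33)²/53.33 = 145.7156
df = 3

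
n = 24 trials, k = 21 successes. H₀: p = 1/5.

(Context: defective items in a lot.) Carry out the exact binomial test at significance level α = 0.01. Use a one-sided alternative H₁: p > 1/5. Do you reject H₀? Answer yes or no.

Exact binomial: n=24, k=21, p₀=1/5=0.2000
P(X≥21) from Σ C(n,i)·p₀^i·(1−p₀)^(n−i)
p-value (one-sided, H₁ greater) = 0.00000
At α=0.01: p < α → reject H₀

reject H₀: yes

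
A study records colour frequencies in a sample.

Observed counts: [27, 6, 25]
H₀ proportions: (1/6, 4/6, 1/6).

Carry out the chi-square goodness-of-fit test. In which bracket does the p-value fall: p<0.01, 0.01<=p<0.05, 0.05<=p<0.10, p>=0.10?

n = 58; E_i = n·p_i = [9.67, 38.67, 9.67]
χ² = (27−9.67)²/9.67 + (6−38.67)²/38.67 + (25−9.67)²/9.67 = 83.0000
df = 2
p-value (upper-tail) = 0.00000
→ bracket: p<0.01

p-value bracket: p<0.01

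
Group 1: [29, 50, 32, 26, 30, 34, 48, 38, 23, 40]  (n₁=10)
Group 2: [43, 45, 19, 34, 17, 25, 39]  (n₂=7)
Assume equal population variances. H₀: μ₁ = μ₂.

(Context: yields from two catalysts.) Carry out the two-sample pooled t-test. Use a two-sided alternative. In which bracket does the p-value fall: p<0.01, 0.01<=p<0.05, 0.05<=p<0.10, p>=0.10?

p-value bracket: p>=0.10

x̄₁=35.000, s₁=8.969, n₁=10
x̄₂=31.714, s₂=11.441, n₂=7
s_p² = [9·8.969² + 6·11.441²]/15 = 100.6286
SE = √(s_p²·(1/10+1/7)) = 4.9435
t = (35.000−31.714)/4.9435 = 0.6647
df = 15
p-value (two-sided) = 0.51636
→ bracket: p>=0.10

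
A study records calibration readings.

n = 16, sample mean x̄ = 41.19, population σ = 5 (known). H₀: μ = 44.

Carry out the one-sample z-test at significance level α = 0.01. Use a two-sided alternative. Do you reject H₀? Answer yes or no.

SE = σ/√n = 5/√16 = 1.2500
z = (x̄−μ₀)/SE = (41.19−44)/1.2500 = -2.2480
p-value (two-sided) = 0.02458
At α=0.01: p ≥ α → fail to reject H₀

reject H₀: no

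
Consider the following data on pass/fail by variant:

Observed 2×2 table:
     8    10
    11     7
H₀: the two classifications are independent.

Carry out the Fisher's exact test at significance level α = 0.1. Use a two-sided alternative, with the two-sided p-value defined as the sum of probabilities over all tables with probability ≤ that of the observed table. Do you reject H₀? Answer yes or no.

reject H₀: no

Margins: r₁=18, r₂=18, c₁=19, c₂=17, n=36
p_obs = C(18,8)·C(18,11)/C(36,19); sum pmf over tables with pmf ≤ p_obs
p-value (two-sided) = 0.50509
At α=0.1: p ≥ α → fail to reject H₀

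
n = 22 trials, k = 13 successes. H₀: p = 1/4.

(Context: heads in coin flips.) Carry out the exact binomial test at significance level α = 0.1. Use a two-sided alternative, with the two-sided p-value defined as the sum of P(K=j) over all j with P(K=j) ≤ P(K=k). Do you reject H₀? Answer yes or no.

reject H₀: yes

Exact binomial: n=22, k=13, p₀=1/4=0.2500
P(X=j) = C(n,j)·p₀^j·(1−p₀)^(n−j); p = Σ P(X=j) over j with P(X=j) ≤ P(X=13)
p-value (two-sided) = 0.00070
At α=0.1: p < α → reject H₀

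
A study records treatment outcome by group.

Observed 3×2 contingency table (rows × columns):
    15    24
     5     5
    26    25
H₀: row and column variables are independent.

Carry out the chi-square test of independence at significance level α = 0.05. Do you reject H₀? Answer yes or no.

reject H₀: no

Row totals [39, 10, 51], col totals [46, 54], n=100
χ² = (15−17.94)²/17.94 + (24−21.06)²/21.06 + (5−4.60)²/4.60 + (5−5.40)²/5.40 + (26−23.46)²/23.46 + (25−27.54)²/27.54 = 1.4659
df = 2
p-value (upper-tail) = 0.48049
At α=0.05: p ≥ α → fail to reject H₀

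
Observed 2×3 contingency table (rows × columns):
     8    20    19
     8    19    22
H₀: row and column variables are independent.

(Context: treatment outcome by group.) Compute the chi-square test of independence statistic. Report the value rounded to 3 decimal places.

test statistic = 0.204

Row totals [47, 49], col totals [16, 39, 41], n=96
χ² = (8−7.83)²/7.83 + (20−19.09)²/19.09 + (19−20.07)²/20.07 + (8−8.17)²/8.17 + (19−19.91)²/19.91 + (22−20.93)²/20.93 = 0.2036
df = 2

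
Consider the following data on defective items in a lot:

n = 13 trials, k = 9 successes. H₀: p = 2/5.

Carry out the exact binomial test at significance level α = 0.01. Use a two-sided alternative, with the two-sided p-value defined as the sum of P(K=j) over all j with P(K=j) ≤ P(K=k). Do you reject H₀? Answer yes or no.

reject H₀: no

Exact binomial: n=13, k=9, p₀=2/5=0.4000
P(X=j) = C(n,j)·p₀^j·(1−p₀)^(n−j); p = Σ P(X=j) over j with P(X=j) ≤ P(X=9)
p-value (two-sided) = 0.04471
At α=0.01: p ≥ α → fail to reject H₀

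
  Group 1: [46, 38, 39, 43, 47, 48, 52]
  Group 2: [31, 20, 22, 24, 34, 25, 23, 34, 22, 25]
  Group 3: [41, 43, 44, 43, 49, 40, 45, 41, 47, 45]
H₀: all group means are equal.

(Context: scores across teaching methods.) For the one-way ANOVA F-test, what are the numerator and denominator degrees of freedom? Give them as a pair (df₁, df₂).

k = 3 groups, N = 27 total
df = (k−1, N−k) = (3−1, 27−3) = (2, 24)

degrees of freedom = [2, 24]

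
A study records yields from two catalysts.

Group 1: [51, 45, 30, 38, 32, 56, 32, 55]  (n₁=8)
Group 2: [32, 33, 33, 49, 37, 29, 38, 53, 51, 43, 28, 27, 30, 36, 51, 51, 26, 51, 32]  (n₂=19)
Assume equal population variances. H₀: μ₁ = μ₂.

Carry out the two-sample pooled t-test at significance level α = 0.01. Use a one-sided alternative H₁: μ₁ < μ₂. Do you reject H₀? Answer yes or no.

x̄₁=42.375, s₁=10.783, n₁=8
x̄₂=38.421, s₂=9.663, n₂=19
s_p² = [7·10.783² + 18·9.663²]/25 = 99.7803
SE = √(s_p²·(1/8+1/19)) = 4.2100
t = (42.375−38.421)/4.2100 = 0.9392
df = 25
p-value (one-sided, H₁ less) = 0.82169
At α=0.01: p ≥ α → fail to reject H₀

reject H₀: no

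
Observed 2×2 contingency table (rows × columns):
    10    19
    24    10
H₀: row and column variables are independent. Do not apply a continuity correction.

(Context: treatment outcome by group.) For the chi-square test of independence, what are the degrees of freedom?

df = (r−1)(c−1) = (2−1)·(2−1) = 1

degrees of freedom = 1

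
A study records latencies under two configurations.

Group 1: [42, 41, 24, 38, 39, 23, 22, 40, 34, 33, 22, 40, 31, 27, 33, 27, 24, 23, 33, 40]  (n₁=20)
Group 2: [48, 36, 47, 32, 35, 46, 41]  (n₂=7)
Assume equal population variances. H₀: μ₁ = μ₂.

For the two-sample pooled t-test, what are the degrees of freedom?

df = n₁ + n₂ − 2 = 20 + 7 − 2 = 25

degrees of freedom = 25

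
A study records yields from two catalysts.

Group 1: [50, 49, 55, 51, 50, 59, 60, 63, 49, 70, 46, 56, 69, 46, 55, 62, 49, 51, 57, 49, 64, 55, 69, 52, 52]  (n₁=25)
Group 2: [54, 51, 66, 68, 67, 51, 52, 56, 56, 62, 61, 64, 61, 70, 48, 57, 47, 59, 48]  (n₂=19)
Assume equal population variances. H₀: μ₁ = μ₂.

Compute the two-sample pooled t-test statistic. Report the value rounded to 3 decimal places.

x̄₁=55.520, s₁=7.235, n₁=25
x̄₂=57.789, s₂=7.223, n₂=19
s_p² = [24·7.235² + 18·7.223²]/42 = 52.2714
SE = √(s_p²·(1/25+1/19)) = 2.2005
t = (55.520−57.789)/2.2005 = -1.0314
df = 42

test statistic = -1.031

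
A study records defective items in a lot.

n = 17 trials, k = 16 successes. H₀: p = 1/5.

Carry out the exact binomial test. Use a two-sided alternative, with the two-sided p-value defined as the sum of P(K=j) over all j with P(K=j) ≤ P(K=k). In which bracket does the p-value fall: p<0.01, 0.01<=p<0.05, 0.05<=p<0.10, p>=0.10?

Exact binomial: n=17, k=16, p₀=1/5=0.2000
P(X=j) = C(n,j)·p₀^j·(1−p₀)^(n−j); p = Σ P(X=j) over j with P(X=j) ≤ P(X=16)
p-value (two-sided) = 0.00000
→ bracket: p<0.01

p-value bracket: p<0.01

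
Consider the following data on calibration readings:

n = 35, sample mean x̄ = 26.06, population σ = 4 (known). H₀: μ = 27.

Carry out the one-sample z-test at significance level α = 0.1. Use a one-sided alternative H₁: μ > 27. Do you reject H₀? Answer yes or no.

SE = σ/√n = 4/√35 = 0.6761
z = (x̄−μ₀)/SE = (26.06−27)/0.6761 = -1.3903
p-value (one-sided, H₁ greater) = 0.91778
At α=0.1: p ≥ α → fail to reject H₀

reject H₀: no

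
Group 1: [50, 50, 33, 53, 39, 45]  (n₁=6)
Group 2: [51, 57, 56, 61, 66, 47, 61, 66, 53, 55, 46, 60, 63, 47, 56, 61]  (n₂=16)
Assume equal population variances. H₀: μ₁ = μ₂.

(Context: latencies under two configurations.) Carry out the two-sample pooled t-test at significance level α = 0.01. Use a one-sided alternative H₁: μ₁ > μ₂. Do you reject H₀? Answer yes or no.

reject H₀: no

x̄₁=45.000, s₁=7.668, n₁=6
x̄₂=56.625, s₂=6.490, n₂=16
s_p² = [5·7.668² + 15·6.490²]/20 = 46.2875
SE = √(s_p²·(1/6+1/16)) = 3.2569
t = (45.000−56.625)/3.2569 = -3.5693
df = 20
p-value (one-sided, H₁ greater) = 0.99904
At α=0.01: p ≥ α → fail to reject H₀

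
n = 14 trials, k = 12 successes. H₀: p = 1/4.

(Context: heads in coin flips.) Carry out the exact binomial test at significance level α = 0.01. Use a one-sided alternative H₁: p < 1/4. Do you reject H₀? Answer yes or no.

reject H₀: no

Exact binomial: n=14, k=12, p₀=1/4=0.2500
P(X≤12) from Σ C(n,i)·p₀^i·(1−p₀)^(n−i)
p-value (one-sided, H₁ less) = 1.00000
At α=0.01: p ≥ α → fail to reject H₀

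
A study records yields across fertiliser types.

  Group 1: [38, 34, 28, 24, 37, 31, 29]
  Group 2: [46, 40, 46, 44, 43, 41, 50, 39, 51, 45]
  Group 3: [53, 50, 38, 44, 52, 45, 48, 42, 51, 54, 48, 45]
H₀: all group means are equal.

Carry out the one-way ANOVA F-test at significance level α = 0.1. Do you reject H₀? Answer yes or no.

reject H₀: yes

Group means [31.57, 44.50, 47.50], grand mean 42.621
SSB = Σnᵢ(x̄ᵢ−x̄)² = 1175.613; SSW = ΣΣ(x−x̄ᵢ)² = 553.214
MSB = 1175.613/2 = 587.8067; MSW = 553.214/26 = 21.2775
F = MSB/MSW = 27.6258
df = (2, 26)
p-value (upper-tail) = 0.00000
At α=0.1: p < α → reject H₀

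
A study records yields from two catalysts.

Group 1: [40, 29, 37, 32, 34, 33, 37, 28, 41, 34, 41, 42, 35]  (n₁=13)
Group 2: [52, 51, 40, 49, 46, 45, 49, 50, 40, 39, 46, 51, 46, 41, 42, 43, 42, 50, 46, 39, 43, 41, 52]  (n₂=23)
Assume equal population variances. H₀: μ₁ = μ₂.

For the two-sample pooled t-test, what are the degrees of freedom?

df = n₁ + n₂ − 2 = 13 + 23 − 2 = 34

degrees of freedom = 34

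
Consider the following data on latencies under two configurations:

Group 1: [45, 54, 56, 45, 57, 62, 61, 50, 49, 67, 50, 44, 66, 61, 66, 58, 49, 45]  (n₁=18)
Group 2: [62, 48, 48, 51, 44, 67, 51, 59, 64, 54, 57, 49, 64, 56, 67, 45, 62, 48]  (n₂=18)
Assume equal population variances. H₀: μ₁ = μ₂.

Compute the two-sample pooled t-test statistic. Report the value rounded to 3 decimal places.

x̄₁=54.722, s₁=7.910, n₁=18
x̄₂=55.333, s₂=7.685, n₂=18
s_p² = [17·7.910² + 17·7.685²]/34 = 60.8121
SE = √(s_p²·(1/18+1/18)) = 2.5994
t = (54.722−55.333)/2.5994 = -0.2351
df = 34

test statistic = -0.235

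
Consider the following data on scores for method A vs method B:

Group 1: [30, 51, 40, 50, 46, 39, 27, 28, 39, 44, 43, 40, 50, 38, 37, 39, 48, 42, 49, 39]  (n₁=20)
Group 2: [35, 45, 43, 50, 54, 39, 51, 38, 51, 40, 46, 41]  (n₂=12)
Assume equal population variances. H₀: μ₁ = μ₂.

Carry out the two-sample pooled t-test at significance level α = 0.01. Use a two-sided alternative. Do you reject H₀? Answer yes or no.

reject H₀: no

x̄₁=40.950, s₁=7.045, n₁=20
x̄₂=44.417, s₂=6.067, n₂=12
s_p² = [19·7.045² + 11·6.067²]/30 = 44.9289
SE = √(s_p²·(1/20+1/12)) = 2.4476
t = (40.950−44.417)/2.4476 = -1.4164
df = 30
p-value (two-sided) = 0.16696
At α=0.01: p ≥ α → fail to reject H₀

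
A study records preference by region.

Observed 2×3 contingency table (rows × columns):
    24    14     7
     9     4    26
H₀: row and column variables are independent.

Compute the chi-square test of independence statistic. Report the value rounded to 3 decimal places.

Row totals [45, 39], col totals [33, 18, 33], n=84
χ² = (24−17.68)²/17.68 + (14−9.64)²/9.64 + (7−17.68)²/17.68 + (9−15.32)²/15.32 + (4−8.36)²/8.36 + (26−15.32)²/15.32 = 23.0019
df = 2

test statistic = 23.002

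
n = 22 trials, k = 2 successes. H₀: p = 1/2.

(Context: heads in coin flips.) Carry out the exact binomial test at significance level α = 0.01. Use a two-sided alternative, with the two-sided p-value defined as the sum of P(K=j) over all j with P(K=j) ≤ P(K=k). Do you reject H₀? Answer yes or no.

Exact binomial: n=22, k=2, p₀=1/2=0.5000
P(X=j) = C(n,j)·p₀^j·(1−p₀)^(n−j); p = Σ P(X=j) over j with P(X=j) ≤ P(X=2)
p-value (two-sided) = 0.00012
At α=0.01: p < α → reject H₀

reject H₀: yes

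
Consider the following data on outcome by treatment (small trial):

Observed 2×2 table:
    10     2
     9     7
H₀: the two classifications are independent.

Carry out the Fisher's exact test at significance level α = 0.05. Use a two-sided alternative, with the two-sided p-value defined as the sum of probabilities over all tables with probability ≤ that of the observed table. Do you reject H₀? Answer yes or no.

reject H₀: no

Margins: r₁=12, r₂=16, c₁=19, c₂=9, n=28
p_obs = C(12,10)·C(16,9)/C(28,19); sum pmf over tables with pmf ≤ p_obs
p-value (two-sided) = 0.22319
At α=0.05: p ≥ α → fail to reject H₀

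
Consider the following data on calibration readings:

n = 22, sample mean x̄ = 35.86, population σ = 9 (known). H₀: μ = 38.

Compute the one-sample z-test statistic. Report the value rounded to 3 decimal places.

SE = σ/√n = 9/√22 = 1.9188
z = (x̄−μ₀)/SE = (35.86−38)/1.9188 = -1.1153

test statistic = -1.115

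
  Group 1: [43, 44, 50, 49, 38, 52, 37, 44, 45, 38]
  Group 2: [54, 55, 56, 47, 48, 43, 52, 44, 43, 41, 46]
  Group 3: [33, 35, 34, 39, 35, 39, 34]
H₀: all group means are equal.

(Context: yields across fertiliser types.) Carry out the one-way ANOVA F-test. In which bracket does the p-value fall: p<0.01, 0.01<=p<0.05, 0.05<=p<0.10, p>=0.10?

p-value bracket: p<0.01

Group means [44.00, 48.09, 35.57], grand mean 43.500
SSB = Σnᵢ(x̄ᵢ−x̄)² = 674.377; SSW = ΣΣ(x−x̄ᵢ)² = 568.623
MSB = 674.377/2 = 337.1883; MSW = 568.623/25 = 22.7449
F = MSB/MSW = 14.8248
df = (2, 25)
p-value (upper-tail) = 0.00006
→ bracket: p<0.01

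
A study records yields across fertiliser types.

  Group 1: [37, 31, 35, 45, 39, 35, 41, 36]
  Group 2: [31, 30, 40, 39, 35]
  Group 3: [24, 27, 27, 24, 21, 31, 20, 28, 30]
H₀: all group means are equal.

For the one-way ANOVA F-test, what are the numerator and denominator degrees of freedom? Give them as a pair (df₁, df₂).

k = 3 groups, N = 22 total
df = (k−1, N−k) = (3−1, 22−3) = (2, 19)

degrees of freedom = [2, 19]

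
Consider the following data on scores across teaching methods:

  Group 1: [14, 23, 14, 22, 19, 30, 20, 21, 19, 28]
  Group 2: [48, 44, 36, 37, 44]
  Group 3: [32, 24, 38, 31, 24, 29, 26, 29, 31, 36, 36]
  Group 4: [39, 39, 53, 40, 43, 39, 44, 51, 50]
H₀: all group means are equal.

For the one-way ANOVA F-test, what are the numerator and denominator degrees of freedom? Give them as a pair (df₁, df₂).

k = 4 groups, N = 35 total
df = (k−1, N−k) = (4−1, 35−4) = (3, 31)

degrees of freedom = [3, 31]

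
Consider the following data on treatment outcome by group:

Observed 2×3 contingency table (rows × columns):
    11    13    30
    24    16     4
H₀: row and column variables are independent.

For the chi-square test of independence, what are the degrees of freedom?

degrees of freedom = 2

df = (r−1)(c−1) = (2−1)·(3−1) = 2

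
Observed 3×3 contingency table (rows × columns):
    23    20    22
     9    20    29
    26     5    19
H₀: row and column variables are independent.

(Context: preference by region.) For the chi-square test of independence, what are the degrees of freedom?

df = (r−1)(c−1) = (3−1)·(3−1) = 4

degrees of freedom = 4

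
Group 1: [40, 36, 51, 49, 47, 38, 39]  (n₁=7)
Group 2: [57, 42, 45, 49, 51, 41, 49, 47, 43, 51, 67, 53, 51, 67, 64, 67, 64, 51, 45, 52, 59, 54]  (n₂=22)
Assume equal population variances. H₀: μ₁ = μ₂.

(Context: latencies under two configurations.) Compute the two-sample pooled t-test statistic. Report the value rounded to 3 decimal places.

test statistic = -3.007

x̄₁=42.857, s₁=5.984, n₁=7
x̄₂=53.136, s₂=8.340, n₂=22
s_p² = [6·5.984² + 21·8.340²]/27 = 62.0536
SE = √(s_p²·(1/7+1/22)) = 3.4184
t = (42.857−53.136)/3.4184 = -3.0070
df = 27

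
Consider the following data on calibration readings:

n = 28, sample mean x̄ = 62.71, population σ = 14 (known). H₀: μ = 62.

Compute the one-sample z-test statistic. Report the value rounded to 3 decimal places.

test statistic = 0.268

SE = σ/√n = 14/√28 = 2.6458
z = (x̄−μ₀)/SE = (62.71−62)/2.6458 = 0.2684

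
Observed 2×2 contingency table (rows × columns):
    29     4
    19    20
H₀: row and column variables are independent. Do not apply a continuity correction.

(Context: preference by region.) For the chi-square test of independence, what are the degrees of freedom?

df = (r−1)(c−1) = (2−1)·(2−1) = 1

degrees of freedom = 1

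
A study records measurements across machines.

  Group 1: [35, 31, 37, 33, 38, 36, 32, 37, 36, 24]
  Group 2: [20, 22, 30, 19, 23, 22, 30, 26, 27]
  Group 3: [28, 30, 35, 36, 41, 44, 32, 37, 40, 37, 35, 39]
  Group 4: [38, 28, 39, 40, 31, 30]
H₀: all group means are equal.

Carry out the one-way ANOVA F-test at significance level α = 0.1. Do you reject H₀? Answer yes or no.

reject H₀: yes

Group means [33.90, 24.33, 36.17, 34.33], grand mean 32.378
SSB = Σnᵢ(x̄ᵢ−x̄)² = 800.803; SSW = ΣΣ(x−x̄ᵢ)² = 661.900
MSB = 800.803/3 = 266.9342; MSW = 661.900/33 = 20.0576
F = MSB/MSW = 13.3084
df = (3, 33)
p-value (upper-tail) = 0.00001
At α=0.1: p < α → reject H₀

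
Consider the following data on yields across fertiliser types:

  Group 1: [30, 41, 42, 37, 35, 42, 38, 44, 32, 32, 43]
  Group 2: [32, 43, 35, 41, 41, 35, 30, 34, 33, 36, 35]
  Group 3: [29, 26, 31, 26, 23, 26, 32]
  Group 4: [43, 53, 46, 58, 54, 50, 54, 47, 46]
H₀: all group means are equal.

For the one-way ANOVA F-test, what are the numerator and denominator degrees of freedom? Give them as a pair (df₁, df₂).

degrees of freedom = [3, 34]

k = 4 groups, N = 38 total
df = (k−1, N−k) = (4−1, 38−4) = (3, 34)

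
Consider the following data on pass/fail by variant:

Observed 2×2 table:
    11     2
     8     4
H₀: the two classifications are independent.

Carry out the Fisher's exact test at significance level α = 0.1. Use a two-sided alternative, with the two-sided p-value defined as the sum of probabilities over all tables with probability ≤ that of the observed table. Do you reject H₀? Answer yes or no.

Margins: r₁=13, r₂=12, c₁=19, c₂=6, n=25
p_obs = C(13,11)·C(12,8)/C(25,19); sum pmf over tables with pmf ≤ p_obs
p-value (two-sided) = 0.37826
At α=0.1: p ≥ α → fail to reject H₀

reject H₀: no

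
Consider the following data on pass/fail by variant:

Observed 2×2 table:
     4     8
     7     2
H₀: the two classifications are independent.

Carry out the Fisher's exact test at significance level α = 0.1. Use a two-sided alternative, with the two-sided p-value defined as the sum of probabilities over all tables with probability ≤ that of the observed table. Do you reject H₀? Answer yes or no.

reject H₀: yes

Margins: r₁=12, r₂=9, c₁=11, c₂=10, n=21
p_obs = C(12,4)·C(9,7)/C(21,11); sum pmf over tables with pmf ≤ p_obs
p-value (two-sided) = 0.08050
At α=0.1: p < α → reject H₀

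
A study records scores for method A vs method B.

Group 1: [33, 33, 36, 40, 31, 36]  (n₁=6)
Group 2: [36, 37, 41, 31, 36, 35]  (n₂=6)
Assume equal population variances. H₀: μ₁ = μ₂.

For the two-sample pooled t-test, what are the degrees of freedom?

df = n₁ + n₂ − 2 = 6 + 6 − 2 = 10

degrees of freedom = 10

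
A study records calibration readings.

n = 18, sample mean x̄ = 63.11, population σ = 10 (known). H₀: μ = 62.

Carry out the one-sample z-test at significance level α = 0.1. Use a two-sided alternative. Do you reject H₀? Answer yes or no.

SE = σ/√n = 10/√18 = 2.3570
z = (x̄−μ₀)/SE = (63.11−62)/2.3570 = 0.4709
p-value (two-sided) = 0.63769
At α=0.1: p ≥ α → fail to reject H₀

reject H₀: no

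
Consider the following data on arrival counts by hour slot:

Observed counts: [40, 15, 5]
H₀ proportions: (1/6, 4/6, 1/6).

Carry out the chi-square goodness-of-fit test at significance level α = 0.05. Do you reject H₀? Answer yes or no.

reject H₀: yes

n = 60; E_i = n·p_i = [10.00, 40.00, 10.00]
χ² = (40−10.00)²/10.00 + (15−40.00)²/40.00 + (5−10.00)²/10.00 = 108.1250
df = 2
p-value (upper-tail) = 0.00000
At α=0.05: p < α → reject H₀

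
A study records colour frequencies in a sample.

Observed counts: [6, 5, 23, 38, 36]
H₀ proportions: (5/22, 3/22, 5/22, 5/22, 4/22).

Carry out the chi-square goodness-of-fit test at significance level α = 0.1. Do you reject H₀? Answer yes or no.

reject H₀: yes

n = 108; E_i = n·p_i = [24.55, 14.73, 24.55, 24.55, 19.64]
χ² = (6−24.55)²/24.55 + (5−14.73)²/14.73 + (23−24.55)²/24.55 + (38−24.55)²/24.55 + (36−19.64)²/19.64 = 41.5457
df = 4
p-value (upper-tail) = 0.00000
At α=0.1: p < α → reject H₀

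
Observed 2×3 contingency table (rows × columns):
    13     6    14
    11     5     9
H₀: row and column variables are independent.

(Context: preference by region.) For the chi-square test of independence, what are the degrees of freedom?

df = (r−1)(c−1) = (2−1)·(3−1) = 2

degrees of freedom = 2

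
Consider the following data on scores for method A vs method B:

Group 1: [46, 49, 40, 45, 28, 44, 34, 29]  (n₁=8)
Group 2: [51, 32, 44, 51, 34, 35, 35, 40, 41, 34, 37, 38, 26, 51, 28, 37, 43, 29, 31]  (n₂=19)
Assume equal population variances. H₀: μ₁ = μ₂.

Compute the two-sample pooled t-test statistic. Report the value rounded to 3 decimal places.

x̄₁=39.375, s₁=8.070, n₁=8
x̄₂=37.737, s₂=7.607, n₂=19
s_p² = [7·8.070² + 18·7.607²]/25 = 59.9024
SE = √(s_p²·(1/8+1/19)) = 3.2620
t = (39.375−37.737)/3.2620 = 0.5022
df = 25

test statistic = 0.502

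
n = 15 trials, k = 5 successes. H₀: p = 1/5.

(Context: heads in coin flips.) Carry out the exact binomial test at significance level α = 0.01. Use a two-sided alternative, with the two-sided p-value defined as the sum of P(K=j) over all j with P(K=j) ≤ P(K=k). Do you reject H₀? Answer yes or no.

reject H₀: no

Exact binomial: n=15, k=5, p₀=1/5=0.2000
P(X=j) = C(n,j)·p₀^j·(1−p₀)^(n−j); p = Σ P(X=j) over j with P(X=j) ≤ P(X=5)
p-value (two-sided) = 0.19942
At α=0.01: p ≥ α → fail to reject H₀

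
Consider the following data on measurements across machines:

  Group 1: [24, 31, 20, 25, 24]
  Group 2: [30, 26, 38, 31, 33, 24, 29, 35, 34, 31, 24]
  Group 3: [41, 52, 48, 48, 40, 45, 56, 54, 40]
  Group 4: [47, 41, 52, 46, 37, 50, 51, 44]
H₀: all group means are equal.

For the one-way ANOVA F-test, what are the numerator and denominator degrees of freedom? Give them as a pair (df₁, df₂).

k = 4 groups, N = 33 total
df = (k−1, N−k) = (4−1, 33−4) = (3, 29)

degrees of freedom = [3, 29]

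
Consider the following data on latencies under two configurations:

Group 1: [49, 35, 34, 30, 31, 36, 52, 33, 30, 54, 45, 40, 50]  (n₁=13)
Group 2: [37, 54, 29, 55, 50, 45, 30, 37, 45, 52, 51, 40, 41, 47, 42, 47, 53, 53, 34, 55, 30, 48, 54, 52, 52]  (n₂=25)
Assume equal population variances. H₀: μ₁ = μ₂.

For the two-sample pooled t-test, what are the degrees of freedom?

df = n₁ + n₂ − 2 = 13 + 25 − 2 = 36

degrees of freedom = 36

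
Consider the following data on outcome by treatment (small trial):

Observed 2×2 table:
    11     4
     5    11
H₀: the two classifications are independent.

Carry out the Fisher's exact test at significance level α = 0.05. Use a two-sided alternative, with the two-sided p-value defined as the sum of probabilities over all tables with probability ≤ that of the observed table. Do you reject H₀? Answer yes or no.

reject H₀: yes

Margins: r₁=15, r₂=16, c₁=16, c₂=15, n=31
p_obs = C(15,11)·C(16,5)/C(31,16); sum pmf over tables with pmf ≤ p_obs
p-value (two-sided) = 0.03195
At α=0.05: p < α → reject H₀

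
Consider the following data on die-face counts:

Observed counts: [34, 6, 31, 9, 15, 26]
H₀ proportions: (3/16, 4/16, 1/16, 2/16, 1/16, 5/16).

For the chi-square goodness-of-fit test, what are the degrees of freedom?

degrees of freedom = 5

df = k − 1 = 6 − 1 = 5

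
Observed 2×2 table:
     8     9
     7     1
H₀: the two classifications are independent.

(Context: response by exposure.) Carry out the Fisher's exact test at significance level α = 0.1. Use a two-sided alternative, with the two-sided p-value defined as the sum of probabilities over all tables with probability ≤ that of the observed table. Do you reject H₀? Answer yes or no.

Margins: r₁=17, r₂=8, c₁=15, c₂=10, n=25
p_obs = C(17,8)·C(8,7)/C(25,15); sum pmf over tables with pmf ≤ p_obs
p-value (two-sided) = 0.08754
At α=0.1: p < α → reject H₀

reject H₀: yes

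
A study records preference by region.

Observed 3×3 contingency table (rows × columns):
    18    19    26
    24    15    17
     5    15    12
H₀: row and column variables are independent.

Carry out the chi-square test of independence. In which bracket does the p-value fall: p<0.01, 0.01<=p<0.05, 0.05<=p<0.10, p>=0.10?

p-value bracket: 0.05<=p<0.10

Row totals [63, 56, 32], col totals [47, 49, 55], n=151
χ² = (18−19.61)²/19.61 + (19−20.44)²/20.44 + (26−22.95)²/22.95 + (24−17.43)²/17.43 + (15−18.17)²/18.17 + (17−20.40)²/20.40 + (5−9.96)²/9.96 + (15−10.38)²/10.38 + (12−11.66)²/11.66 = 8.7681
df = 4
p-value (upper-tail) = 0.06716
→ bracket: 0.05<=p<0.10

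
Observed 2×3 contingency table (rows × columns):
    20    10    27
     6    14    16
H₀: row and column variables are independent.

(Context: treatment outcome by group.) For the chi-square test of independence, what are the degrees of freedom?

df = (r−1)(c−1) = (2−1)·(3−1) = 2

degrees of freedom = 2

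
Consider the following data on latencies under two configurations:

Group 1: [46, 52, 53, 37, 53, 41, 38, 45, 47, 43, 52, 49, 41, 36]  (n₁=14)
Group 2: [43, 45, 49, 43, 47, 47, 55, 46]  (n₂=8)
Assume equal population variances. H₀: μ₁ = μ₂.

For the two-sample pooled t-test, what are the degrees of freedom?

df = n₁ + n₂ − 2 = 14 + 8 − 2 = 20

degrees of freedom = 20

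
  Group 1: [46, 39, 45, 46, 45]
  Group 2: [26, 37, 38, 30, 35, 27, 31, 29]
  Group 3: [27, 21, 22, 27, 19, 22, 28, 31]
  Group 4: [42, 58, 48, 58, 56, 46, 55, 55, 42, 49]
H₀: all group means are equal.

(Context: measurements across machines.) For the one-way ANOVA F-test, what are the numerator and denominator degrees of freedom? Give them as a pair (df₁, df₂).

degrees of freedom = [3, 27]

k = 4 groups, N = 31 total
df = (k−1, N−k) = (4−1, 31−4) = (3, 27)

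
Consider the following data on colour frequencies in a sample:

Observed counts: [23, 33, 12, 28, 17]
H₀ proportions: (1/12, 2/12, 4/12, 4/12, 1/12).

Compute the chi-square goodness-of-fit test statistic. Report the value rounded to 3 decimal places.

test statistic = 56.327

n = 113; E_i = n·p_i = [9.42, 18.83, 37.67, 37.67, 9.42]
χ² = (23−9.42)²/9.42 + (33−18.83)²/18.83 + (12−37.67)²/37.67 + (28−37.67)²/37.67 + (17−9.42)²/9.42 = 56.3274
df = 4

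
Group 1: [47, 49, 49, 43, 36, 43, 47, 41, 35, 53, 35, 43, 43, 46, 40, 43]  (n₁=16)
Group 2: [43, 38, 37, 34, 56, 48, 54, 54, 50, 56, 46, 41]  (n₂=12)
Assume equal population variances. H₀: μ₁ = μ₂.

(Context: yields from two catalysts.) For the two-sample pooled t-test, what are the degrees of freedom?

df = n₁ + n₂ − 2 = 16 + 12 − 2 = 26

degrees of freedom = 26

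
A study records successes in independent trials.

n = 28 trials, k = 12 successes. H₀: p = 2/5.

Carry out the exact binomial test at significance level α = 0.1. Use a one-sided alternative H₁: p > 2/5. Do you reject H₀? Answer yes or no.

reject H₀: no

Exact binomial: n=28, k=12, p₀=2/5=0.4000
P(X≥12) from Σ C(n,i)·p₀^i·(1−p₀)^(n−i)
p-value (one-sided, H₁ greater) = 0.44898
At α=0.1: p ≥ α → fail to reject H₀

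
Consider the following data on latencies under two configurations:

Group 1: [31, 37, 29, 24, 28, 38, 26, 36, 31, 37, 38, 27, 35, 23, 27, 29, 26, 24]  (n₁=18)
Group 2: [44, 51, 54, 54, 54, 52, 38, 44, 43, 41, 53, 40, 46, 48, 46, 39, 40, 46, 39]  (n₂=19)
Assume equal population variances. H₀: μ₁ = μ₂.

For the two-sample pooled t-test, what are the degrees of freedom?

df = n₁ + n₂ − 2 = 18 + 19 − 2 = 35

degrees of freedom = 35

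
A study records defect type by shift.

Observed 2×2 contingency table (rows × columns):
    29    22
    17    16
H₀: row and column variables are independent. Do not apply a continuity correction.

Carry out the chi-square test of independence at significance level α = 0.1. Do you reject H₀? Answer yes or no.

Row totals [51, 33], col totals [46, 38], n=84
χ² = (29−27.93)²/27.93 + (22−23.07)²/23.07 + (17−18.07)²/18.07 + (16−14.93)²/14.93 = 0.2313
df = 1
p-value (upper-tail) = 0.63058
At α=0.1: p ≥ α → fail to reject H₀

reject H₀: no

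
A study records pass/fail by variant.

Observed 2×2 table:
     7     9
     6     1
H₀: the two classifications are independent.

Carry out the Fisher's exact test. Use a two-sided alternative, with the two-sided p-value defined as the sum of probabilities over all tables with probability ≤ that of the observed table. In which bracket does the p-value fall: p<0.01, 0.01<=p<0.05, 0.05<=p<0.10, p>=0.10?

p-value bracket: 0.05<=p<0.10

Margins: r₁=16, r₂=7, c₁=13, c₂=10, n=23
p_obs = C(16,7)·C(7,6)/C(23,13); sum pmf over tables with pmf ≤ p_obs
p-value (two-sided) = 0.08862
→ bracket: 0.05<=p<0.10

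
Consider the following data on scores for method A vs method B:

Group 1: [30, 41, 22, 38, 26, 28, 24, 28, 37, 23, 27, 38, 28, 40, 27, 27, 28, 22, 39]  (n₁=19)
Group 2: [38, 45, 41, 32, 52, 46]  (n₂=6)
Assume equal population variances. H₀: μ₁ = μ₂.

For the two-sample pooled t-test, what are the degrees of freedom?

df = n₁ + n₂ − 2 = 19 + 6 − 2 = 23

degrees of freedom = 23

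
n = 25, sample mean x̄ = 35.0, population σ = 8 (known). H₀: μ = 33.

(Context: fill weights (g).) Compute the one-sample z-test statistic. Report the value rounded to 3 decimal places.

SE = σ/√n = 8/√25 = 1.6000
z = (x̄−μ₀)/SE = (35.0−33)/1.6000 = 1.2500

test statistic = 1.250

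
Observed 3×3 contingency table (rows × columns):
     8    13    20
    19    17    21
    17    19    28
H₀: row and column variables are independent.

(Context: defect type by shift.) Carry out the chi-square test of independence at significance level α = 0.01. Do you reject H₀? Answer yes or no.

Row totals [41, 57, 64], col totals [44, 49, 69], n=162
χ² = (8−11.14)²/11.14 + (13−12.40)²/12.40 + (20−17.46)²/17.46 + (19−15.48)²/15.48 + (17−17.24)²/17.24 + (21−24.28)²/24.28 + (17−17.38)²/17.38 + (19−19.36)²/19.36 + (28−27.26)²/27.26 = 2.5613
df = 4
p-value (upper-tail) = 0.63370
At α=0.01: p ≥ α → fail to reject H₀

reject H₀: no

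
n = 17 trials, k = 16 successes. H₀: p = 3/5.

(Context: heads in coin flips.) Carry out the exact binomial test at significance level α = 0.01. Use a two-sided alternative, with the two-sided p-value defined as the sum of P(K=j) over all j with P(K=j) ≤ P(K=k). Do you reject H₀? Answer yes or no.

reject H₀: yes

Exact binomial: n=17, k=16, p₀=3/5=0.6000
P(X=j) = C(n,j)·p₀^j·(1−p₀)^(n−j); p = Σ P(X=j) over j with P(X=j) ≤ P(X=16)
p-value (two-sided) = 0.00254
At α=0.01: p < α → reject H₀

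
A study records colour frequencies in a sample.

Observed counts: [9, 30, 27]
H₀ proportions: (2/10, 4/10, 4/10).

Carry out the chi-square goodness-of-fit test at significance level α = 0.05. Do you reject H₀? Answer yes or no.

reject H₀: no

n = 66; E_i = n·p_i = [13.20, 26.40, 26.40]
χ² = (9−13.20)²/13.20 + (30−26.40)²/26.40 + (27−26.40)²/26.40 = 1.8409
df = 2
p-value (upper-tail) = 0.39834
At α=0.05: p ≥ α → fail to reject H₀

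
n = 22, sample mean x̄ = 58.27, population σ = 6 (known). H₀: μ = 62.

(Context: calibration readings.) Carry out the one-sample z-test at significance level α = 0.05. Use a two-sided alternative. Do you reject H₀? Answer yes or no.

reject H₀: yes

SE = σ/√n = 6/√22 = 1.2792
z = (x̄−μ₀)/SE = (58.27−62)/1.2792 = -2.9159
p-value (two-sided) = 0.00355
At α=0.05: p < α → reject H₀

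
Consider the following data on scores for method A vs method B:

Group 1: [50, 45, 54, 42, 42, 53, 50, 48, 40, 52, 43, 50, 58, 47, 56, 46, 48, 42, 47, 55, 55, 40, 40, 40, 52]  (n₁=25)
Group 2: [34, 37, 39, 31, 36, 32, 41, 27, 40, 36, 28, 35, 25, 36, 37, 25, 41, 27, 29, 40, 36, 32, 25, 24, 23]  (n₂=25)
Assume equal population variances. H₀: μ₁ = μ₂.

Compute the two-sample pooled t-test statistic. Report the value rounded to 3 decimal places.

test statistic = 9.302

x̄₁=47.800, s₁=5.664, n₁=25
x̄₂=32.640, s₂=5.859, n₂=25
s_p² = [24·5.664² + 24·5.859²]/48 = 33.2033
SE = √(s_p²·(1/25+1/25)) = 1.6298
t = (47.800−32.640)/1.6298 = 9.3017
df = 48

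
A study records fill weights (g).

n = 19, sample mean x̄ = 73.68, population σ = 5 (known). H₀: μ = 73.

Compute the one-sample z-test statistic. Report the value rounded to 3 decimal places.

SE = σ/√n = 5/√19 = 1.1471
z = (x̄−μ₀)/SE = (73.68−73)/1.1471 = 0.5928

test statistic = 0.593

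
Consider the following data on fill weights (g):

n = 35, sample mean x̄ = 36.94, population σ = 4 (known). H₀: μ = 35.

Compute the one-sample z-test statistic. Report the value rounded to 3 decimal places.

test statistic = 2.869

SE = σ/√n = 4/√35 = 0.6761
z = (x̄−μ₀)/SE = (36.94−35)/0.6761 = 2.8693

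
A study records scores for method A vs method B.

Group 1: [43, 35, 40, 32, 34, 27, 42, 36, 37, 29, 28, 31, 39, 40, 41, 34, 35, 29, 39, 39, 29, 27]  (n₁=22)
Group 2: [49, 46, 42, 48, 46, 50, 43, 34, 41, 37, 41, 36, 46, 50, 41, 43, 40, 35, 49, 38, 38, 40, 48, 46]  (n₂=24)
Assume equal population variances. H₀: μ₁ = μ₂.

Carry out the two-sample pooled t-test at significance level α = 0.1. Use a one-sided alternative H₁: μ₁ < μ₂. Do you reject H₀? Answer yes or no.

x̄₁=34.818, s₁=5.179, n₁=22
x̄₂=42.792, s₂=4.961, n₂=24
s_p² = [21·5.179² + 23·4.961²]/44 = 25.6643
SE = √(s_p²·(1/22+1/24)) = 1.4953
t = (34.818−42.792)/1.4953 = -5.3324
df = 44
p-value (one-sided, H₁ less) = 0.00000
At α=0.1: p < α → reject H₀

reject H₀: yes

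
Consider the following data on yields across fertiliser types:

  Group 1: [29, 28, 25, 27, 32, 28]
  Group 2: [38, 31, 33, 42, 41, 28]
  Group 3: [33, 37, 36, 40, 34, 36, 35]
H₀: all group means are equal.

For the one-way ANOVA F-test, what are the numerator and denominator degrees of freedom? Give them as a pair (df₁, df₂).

k = 3 groups, N = 19 total
df = (k−1, N−k) = (3−1, 19−3) = (2, 16)

degrees of freedom = [2, 16]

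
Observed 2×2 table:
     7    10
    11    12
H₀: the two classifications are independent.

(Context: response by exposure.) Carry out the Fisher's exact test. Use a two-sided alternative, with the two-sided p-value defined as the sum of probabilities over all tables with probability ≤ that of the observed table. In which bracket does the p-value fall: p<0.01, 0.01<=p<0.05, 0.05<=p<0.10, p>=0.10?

Margins: r₁=17, r₂=23, c₁=18, c₂=22, n=40
p_obs = C(17,7)·C(23,11)/C(40,18); sum pmf over tables with pmf ≤ p_obs
p-value (two-sided) = 0.75470
→ bracket: p>=0.10

p-value bracket: p>=0.10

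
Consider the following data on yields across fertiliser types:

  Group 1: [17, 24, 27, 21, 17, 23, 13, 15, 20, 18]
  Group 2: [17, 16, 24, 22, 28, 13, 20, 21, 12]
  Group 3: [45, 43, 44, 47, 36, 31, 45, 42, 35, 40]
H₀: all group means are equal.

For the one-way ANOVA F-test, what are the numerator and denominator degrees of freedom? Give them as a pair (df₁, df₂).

degrees of freedom = [2, 26]

k = 3 groups, N = 29 total
df = (k−1, N−k) = (3−1, 29−3) = (2, 26)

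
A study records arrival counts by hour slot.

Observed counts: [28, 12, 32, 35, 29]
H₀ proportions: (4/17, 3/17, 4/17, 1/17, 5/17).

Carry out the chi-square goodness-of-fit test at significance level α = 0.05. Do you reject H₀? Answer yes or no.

reject H₀: yes

n = 136; E_i = n·p_i = [32.00, 24.00, 32.00, 8.00, 40.00]
χ² = (28−32.00)²/32.00 + (12−24.00)²/24.00 + (32−32.00)²/32.00 + (35−8.00)²/8.00 + (29−40.00)²/40.00 = 100.6500
df = 4
p-value (upper-tail) = 0.00000
At α=0.05: p < α → reject H₀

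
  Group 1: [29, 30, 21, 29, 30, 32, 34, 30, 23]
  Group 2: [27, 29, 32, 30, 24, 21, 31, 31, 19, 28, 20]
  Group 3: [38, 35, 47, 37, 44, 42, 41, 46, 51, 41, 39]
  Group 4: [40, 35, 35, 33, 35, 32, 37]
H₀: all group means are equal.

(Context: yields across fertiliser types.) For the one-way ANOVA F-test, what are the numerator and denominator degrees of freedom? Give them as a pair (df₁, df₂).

degrees of freedom = [3, 34]

k = 4 groups, N = 38 total
df = (k−1, N−k) = (4−1, 38−4) = (3, 34)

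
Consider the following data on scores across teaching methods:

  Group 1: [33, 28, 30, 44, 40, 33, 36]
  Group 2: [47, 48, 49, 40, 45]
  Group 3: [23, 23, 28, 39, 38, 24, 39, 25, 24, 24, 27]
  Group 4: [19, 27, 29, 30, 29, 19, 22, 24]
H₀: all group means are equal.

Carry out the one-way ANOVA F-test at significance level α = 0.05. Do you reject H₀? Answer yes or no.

Group means [34.86, 45.80, 28.55, 24.88], grand mean 31.806
SSB = Σnᵢ(x̄ᵢ−x̄)² = 1545.579; SSW = ΣΣ(x−x̄ᵢ)² = 829.259
MSB = 1545.579/3 = 515.1931; MSW = 829.259/27 = 30.7133
F = MSB/MSW = 16.7743
df = (3, 27)
p-value (upper-tail) = 0.00000
At α=0.05: p < α → reject H₀

reject H₀: yes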